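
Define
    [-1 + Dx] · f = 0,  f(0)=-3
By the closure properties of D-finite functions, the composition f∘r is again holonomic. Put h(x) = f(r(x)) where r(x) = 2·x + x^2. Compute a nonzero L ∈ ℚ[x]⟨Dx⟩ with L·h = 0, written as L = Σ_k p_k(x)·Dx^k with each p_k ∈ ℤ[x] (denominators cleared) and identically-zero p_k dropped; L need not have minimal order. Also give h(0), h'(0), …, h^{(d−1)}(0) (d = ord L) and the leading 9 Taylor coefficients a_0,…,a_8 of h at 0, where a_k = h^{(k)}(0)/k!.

L = (-2 - 2·x) + Dx  (order 1).
h: a_k = -3, -6, -9, -10, -19/2, -39/5, -173/30, -407/105, -135/56, …
ICs: h(0) = -3.

f: a_k = -3, -3, -3/2, -1/2, -1/8, -1/40, -1/240, -1/1680, -1/13440, …
h₀=f(r): pull back L_f along r ⇒ L₀.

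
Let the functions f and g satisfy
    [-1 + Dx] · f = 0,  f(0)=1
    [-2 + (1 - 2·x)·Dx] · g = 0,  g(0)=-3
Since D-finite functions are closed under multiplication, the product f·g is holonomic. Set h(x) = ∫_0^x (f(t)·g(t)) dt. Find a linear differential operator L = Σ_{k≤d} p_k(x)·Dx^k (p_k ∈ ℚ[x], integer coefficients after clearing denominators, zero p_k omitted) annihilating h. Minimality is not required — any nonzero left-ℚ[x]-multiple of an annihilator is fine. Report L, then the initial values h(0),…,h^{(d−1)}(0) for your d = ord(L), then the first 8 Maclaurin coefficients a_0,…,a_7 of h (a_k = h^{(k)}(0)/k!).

f: a_k = 1, 1, 1/2, 1/6, 1/24, 1/120, 1/720, 1/5040, …
g: a_k = -3, -6, -12, -24, -48, -96, -192, -384, …
h₀=f·g: eliminate ⇒ L₀, order ≤ 1·1.
∫: right-multiply L₀ by Dx.
L = (3 - 2·x)·Dx + (-1 + 2·x)·Dx^2  (order 2).
h: a_k = 0, -3, -9/2, -13/2, -79/8, -633/40, -6331/240, -75973/1680, …
ICs: h(0) = 0, h′(0) = -3.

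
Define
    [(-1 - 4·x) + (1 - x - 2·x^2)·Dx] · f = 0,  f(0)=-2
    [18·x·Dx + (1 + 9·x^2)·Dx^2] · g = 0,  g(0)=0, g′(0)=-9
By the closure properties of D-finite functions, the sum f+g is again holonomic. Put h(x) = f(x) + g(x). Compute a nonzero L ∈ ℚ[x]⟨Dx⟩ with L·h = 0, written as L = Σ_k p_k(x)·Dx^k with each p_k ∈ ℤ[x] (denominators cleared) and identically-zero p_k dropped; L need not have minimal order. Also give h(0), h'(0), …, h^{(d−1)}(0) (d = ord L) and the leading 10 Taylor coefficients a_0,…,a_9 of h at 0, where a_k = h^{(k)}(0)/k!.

f: a_k = -2, -2, -6, -10, -22, -42, -86, -170, -342, -682, …
g: a_k = 0, -9, 0, 27, 0, -729/5, 0, 6561/7, 0, -6561, …
Sum ⇒ L₀ = lclm(L_f,L_g) in ℚ(x)⟨Dx⟩.
L = (-18 + 72·x + 918·x^2 + 1872·x^3 + 4608·x^4 + 1296·x^6)·Dx + (8 + 30·x + 278·x^3 + 1788·x^4 + 3216·x^5 + 324·x^6 + 1296·x^7)·Dx^2 + (-1 - 4·x - 24·x^2 - 4·x^3 - 103·x^4 + 300·x^5 + 312·x^6 + 108·x^7 + 216·x^8)·Dx^3  (order 3).
h: a_k = -2, -11, -6, 17, -22, -939/5, -86, 5371/7, -342, -7243, …
ICs: h(0) = -2, h′(0) = -11, h′′(0) = -12.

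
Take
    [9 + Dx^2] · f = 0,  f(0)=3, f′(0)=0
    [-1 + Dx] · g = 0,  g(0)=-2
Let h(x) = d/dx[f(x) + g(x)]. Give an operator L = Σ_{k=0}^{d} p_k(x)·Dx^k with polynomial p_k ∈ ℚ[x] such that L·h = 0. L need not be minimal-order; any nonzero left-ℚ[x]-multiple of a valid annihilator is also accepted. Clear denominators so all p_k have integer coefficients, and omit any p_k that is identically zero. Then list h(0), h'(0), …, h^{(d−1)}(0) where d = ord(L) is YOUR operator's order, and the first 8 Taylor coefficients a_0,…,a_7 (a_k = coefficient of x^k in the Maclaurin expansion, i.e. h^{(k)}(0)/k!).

L = 9 - 9·Dx + Dx^2 - Dx^3  (order 3).
h: a_k = -2, -29, -1, 241/6, -1/12, -2189/120, -1/360, 19681/5040, …
ICs: h(0) = -2, h′(0) = -29, h′′(0) = -2.

f: a_k = 3, 0, -27/2, 0, 81/8, 0, -243/80, 0, …
g: a_k = -2, -2, -1, -1/3, -1/12, -1/60, -1/360, -1/2520, …
f+g: L₀ = lclm(L_f,L_g), ord ≤ 2+1.
h=h₀': d/dx-closure on L₀ ⇒ L.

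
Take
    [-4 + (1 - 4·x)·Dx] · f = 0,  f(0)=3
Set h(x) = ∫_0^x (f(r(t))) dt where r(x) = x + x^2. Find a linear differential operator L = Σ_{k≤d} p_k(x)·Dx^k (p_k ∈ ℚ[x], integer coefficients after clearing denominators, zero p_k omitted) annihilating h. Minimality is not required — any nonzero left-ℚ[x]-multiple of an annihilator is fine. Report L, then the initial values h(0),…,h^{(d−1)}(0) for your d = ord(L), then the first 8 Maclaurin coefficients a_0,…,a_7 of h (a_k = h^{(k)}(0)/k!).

f: a_k = 3, 12, 48, 192, 768, 3072, 12288, 49152, …
L₀ from L_f via x↦r, Dx↦r'^{-1}Dx.
h=∫₀ˣh₀: take L = L₀·Dx.
L = (4 + 8·x)·Dx + (-1 + 4·x + 4·x^2)·Dx^2  (order 2).
h: a_k = 0, 3, 6, 20, 72, 1392/5, 1120, 32448/7, …
ICs: h(0) = 0, h′(0) = 3.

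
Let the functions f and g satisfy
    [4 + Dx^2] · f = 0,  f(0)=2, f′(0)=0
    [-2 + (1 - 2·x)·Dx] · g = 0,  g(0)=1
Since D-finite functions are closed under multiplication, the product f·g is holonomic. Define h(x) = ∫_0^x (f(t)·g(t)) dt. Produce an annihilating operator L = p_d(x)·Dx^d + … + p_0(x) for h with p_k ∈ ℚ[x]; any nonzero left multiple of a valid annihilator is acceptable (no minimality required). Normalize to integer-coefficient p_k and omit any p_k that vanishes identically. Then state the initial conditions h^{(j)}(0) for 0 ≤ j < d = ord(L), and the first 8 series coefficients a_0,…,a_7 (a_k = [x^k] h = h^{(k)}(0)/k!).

L = (-4 + 8·x)·Dx + 4·Dx^2 + (-1 + 2·x)·Dx^3  (order 3).
h: a_k = 0, 2, 2, 4/3, 2, 52/15, 52/9, 3112/315, …
ICs: h(0) = 0, h′(0) = 2, h′′(0) = 4.

f: a_k = 2, 0, -4, 0, 4/3, 0, -8/45, 0, …
g: a_k = 1, 2, 4, 8, 16, 32, 64, 128, …
h₀=f·g: eliminate ⇒ L₀, order ≤ 2·1.
∫: right-multiply L₀ by Dx.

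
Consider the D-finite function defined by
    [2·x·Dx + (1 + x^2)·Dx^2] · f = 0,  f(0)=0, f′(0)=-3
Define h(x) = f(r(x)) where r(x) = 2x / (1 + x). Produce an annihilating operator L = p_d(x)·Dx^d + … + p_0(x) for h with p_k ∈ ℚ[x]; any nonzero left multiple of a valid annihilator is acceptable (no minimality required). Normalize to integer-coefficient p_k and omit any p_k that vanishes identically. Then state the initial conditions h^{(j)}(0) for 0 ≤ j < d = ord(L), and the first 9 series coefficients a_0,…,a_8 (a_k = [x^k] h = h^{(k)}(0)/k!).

f: a_k = 0, -3, 0, 1, 0, -3/5, 0, 3/7, 0, …
Substitute x→r, Dx→(1/r')Dx; clear ⇒ L₀.
L = (2 + 10·x)·Dx + (1 + 2·x + 5·x^2)·Dx^2  (order 2).
h: a_k = 0, -6, 6, 2, -18, 114/5, 22, -834/7, 126, …
ICs: h(0) = 0, h′(0) = -6.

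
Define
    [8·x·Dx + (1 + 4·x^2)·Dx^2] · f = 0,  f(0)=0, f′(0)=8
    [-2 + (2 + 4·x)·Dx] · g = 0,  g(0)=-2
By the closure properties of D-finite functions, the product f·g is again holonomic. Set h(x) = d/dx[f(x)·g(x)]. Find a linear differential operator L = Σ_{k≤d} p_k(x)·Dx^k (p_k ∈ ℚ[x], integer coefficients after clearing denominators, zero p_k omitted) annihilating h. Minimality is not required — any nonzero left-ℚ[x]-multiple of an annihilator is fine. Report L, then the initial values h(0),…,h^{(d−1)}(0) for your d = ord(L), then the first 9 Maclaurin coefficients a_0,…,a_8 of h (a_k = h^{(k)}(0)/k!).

L = (5 + 80·x + 8·x^2 - 192·x^3 - 48·x^4) + (14 + 84·x + 144·x^2 - 224·x^3 - 672·x^4 - 192·x^5)·Dx + (3 + 4·x - 12·x^2 - 32·x^3 - 112·x^4 - 192·x^5 - 64·x^6)·Dx^2  (order 2).
h: a_k = -16, -32, 88, 160/3, -778/3, -1636/5, 18853/15, 89336/105, -237197/56, …
ICs: h(0) = -16, h′(0) = -32.

f: a_k = 0, 8, 0, -32/3, 0, 128/5, 0, -512/7, 0, …
g: a_k = -2, -2, 1, -1, 5/4, -7/4, 21/8, -33/8, 429/64, …
Product ⇒ symmetric product L₀, ord ≤ 2.
h₀' ⇒ L via d/dx closure of L₀.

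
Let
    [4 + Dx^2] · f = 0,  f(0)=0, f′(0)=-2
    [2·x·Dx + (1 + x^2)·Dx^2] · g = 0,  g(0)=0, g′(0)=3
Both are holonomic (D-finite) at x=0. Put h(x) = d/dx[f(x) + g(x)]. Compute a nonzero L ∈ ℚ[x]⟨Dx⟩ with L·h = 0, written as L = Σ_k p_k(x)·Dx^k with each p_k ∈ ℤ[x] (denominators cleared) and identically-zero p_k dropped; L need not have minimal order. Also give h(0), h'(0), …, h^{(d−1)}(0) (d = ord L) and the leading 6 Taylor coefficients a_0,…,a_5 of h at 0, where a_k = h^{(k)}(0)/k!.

f: a_k = 0, -2, 0, 4/3, 0, -4/15, …
g: a_k = 0, 3, 0, -1, 0, 3/5, …
Weyl lclm of L_f,L_g ⇒ L₀ (ord ≤ 4).
h₀' ⇒ L via d/dx closure of L₀.
L = (-32·x + 80·x^3 + 16·x^5) + (4 + 32·x^2 + 36·x^4 + 8·x^6)·Dx + (-8·x + 20·x^3 + 4·x^5)·Dx^2 + (1 + 8·x^2 + 9·x^4 + 2·x^6)·Dx^3  (order 3).
h: a_k = 1, 0, 1, 0, 5/3, 0, …
ICs: h(0) = 1, h′(0) = 0, h′′(0) = 2.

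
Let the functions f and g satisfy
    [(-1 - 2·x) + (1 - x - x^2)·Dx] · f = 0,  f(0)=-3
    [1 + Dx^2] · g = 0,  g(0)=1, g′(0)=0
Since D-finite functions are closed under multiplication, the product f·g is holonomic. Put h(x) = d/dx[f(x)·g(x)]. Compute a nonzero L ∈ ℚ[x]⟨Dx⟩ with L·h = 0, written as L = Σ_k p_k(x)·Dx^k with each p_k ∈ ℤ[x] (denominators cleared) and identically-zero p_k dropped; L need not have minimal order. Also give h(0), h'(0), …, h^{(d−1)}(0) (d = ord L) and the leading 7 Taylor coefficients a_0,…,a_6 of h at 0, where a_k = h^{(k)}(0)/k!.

L = (3 - 2·x - x^2 + 2·x^3 + x^4) + (4 + 10·x + 6·x^2 + 4·x^3)·Dx + (-1 + x^2 + 2·x^3 + x^4)·Dx^2  (order 2).
h: a_k = -3, -9, -45/2, -97/2, -785/8, -7619/40, -86303/240, …
ICs: h(0) = -3, h′(0) = -9.

f: a_k = -3, -3, -6, -9, -15, -24, -39, …
g: a_k = 1, 0, -1/2, 0, 1/24, 0, -1/720, …
f·g: L₀ = L_f ⊗_s L_g, ord ≤ 1·2.
Derive L from L₀ (diff closure).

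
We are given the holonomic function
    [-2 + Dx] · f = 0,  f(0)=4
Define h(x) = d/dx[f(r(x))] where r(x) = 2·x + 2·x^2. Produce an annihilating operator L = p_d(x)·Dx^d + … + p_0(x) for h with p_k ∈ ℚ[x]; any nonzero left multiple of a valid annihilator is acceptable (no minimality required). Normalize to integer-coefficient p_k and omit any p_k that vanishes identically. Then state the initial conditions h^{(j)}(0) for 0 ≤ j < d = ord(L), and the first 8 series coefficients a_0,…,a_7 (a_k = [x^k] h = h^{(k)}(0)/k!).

L = (6 + 16·x + 16·x^2) + (-1 - 2·x)·Dx  (order 1).
h: a_k = 16, 96, 320, 2432/3, 1664, 44288/15, 208384/45, 46080/7, …
ICs: h(0) = 16.

f: a_k = 4, 8, 8, 16/3, 8/3, 16/15, 16/45, 32/315, …
f∘r: x↦r, Dx↦Dx/r' in L_f ⇒ L₀.
h₀' ⇒ L via d/dx closure of L₀.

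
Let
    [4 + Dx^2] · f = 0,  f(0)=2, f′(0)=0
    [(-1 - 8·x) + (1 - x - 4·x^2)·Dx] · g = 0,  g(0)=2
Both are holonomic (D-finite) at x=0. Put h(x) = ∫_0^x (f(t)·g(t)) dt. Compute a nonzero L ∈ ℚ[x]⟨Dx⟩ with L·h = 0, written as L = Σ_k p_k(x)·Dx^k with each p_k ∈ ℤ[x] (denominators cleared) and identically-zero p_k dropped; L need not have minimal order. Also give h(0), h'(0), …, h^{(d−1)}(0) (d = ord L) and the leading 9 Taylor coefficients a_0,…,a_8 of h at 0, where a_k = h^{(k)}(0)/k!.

L = (4 + 4·x + 16·x^2)·Dx + (2 + 16·x)·Dx^2 + (-1 + x + 4·x^2)·Dx^3  (order 3).
h: a_k = 0, 4, 2, 4, 7, 236/15, 286/9, 22724/315, 14261/90, …
ICs: h(0) = 0, h′(0) = 4, h′′(0) = 4.

f: a_k = 2, 0, -4, 0, 4/3, 0, -8/45, 0, 4/315, …
g: a_k = 2, 2, 10, 18, 58, 130, 362, 882, 2330, …
Sym-product of L_f,L_g gives L₀ (≤ ord 2).
Integrate: L := L₀·Dx.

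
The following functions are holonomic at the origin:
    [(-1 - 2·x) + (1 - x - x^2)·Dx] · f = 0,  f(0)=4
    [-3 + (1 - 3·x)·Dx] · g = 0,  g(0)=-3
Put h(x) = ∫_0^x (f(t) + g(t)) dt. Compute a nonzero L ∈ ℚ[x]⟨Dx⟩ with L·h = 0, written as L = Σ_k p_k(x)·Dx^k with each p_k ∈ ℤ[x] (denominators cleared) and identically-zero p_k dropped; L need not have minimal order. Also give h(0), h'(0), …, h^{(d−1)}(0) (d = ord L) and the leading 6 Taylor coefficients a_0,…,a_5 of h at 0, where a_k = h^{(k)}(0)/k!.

L = (-6 - 36·x + 18·x^2 - 18·x^3)·Dx + (14 - 18·x - 24·x^2 + 18·x^3 - 36·x^4)·Dx^2 + (-2 + 10·x - 15·x^2 + 10·x^3 - 9·x^5)·Dx^3  (order 3).
h: a_k = 0, 1, -5/2, -19/3, -69/4, -223/5, …
ICs: h(0) = 0, h′(0) = 1, h′′(0) = -5.

f: a_k = 4, 4, 8, 12, 20, 32, …
g: a_k = -3, -9, -27, -81, -243, -729, …
h₀=f+g: left-lcm gives L₀, ord ≤ 2.
h=∫₀ˣh₀: take L = L₀·Dx.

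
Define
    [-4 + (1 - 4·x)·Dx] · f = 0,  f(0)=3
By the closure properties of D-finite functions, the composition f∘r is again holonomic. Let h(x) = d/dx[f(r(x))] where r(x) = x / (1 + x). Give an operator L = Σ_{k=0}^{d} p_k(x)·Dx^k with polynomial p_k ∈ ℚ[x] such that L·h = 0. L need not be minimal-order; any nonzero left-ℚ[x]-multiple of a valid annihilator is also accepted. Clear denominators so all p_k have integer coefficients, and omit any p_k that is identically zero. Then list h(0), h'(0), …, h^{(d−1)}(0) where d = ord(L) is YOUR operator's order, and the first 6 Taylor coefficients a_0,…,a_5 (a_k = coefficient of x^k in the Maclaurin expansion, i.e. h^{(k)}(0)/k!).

L = 6 + (-1 + 3·x)·Dx  (order 1).
h: a_k = 12, 72, 324, 1296, 4860, 17496, …
ICs: h(0) = 12.

f: a_k = 3, 12, 48, 192, 768, 3072, …
f∘r: x↦r, Dx↦Dx/r' in L_f ⇒ L₀.
h₀' ⇒ L via d/dx closure of L₀.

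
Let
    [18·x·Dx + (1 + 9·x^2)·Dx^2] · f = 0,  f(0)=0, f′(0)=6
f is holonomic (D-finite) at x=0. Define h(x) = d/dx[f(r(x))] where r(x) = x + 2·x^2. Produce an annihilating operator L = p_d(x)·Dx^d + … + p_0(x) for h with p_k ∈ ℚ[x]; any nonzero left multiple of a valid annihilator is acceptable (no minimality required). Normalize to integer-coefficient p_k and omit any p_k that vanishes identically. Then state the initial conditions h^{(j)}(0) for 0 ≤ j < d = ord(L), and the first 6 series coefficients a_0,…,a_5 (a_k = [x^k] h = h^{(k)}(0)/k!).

f: a_k = 0, 6, 0, -18, 0, 486/5, …
f∘r: x↦r, Dx↦Dx/r' in L_f ⇒ L₀.
Derive L from L₀ (diff closure).
L = (-4 + 18·x + 144·x^2 + 432·x^3 + 432·x^4) + (1 + 4·x + 9·x^2 + 72·x^3 + 180·x^4 + 144·x^5)·Dx  (order 1).
h: a_k = 6, 24, -54, -432, -594, 4968, …
ICs: h(0) = 6.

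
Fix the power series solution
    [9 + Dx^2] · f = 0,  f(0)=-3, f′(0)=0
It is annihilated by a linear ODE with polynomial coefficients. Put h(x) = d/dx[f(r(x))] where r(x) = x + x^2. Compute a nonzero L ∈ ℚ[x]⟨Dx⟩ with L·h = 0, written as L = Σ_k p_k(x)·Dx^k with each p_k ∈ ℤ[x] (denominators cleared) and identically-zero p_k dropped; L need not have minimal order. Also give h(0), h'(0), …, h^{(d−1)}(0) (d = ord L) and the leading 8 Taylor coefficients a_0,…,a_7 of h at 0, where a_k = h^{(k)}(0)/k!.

L = (21 + 72·x + 216·x^2 + 288·x^3 + 144·x^4) + (-6 - 12·x)·Dx + (1 + 4·x + 4·x^2)·Dx^2  (order 2).
h: a_k = 0, 27, 81, 27/2, -405/2, -13851/40, -6237/40, 156573/560, …
ICs: h(0) = 0, h′(0) = 27.

f: a_k = -3, 0, 27/2, 0, -81/8, 0, 243/80, 0, …
h₀=f(r): pull back L_f along r ⇒ L₀.
Differentiate: ansatz ord ≤ ord L₀ ⇒ L.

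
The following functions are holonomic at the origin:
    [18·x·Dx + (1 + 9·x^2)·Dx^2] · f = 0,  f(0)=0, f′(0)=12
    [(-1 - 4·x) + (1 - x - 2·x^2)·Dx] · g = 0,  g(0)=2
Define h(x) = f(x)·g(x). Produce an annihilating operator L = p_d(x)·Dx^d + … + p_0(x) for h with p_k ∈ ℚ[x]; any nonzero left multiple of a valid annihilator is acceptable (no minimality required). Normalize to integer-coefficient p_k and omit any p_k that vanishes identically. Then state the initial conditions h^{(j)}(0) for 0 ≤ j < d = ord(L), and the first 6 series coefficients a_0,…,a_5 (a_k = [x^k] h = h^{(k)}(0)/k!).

f: a_k = 0, 12, 0, -36, 0, 972/5, …
g: a_k = 2, 2, 6, 10, 22, 42, …
Sym-product of L_f,L_g gives L₀ (≤ ord 2).
L = (4 + 18·x + 108·x^2) + (2 - 10·x + 36·x^2 + 108·x^3)·Dx + (-1 + x - 7·x^2 + 9·x^3 + 18·x^4)·Dx^2  (order 2).
h: a_k = 0, 24, 24, 0, 48, 2184/5, …
ICs: h(0) = 0, h′(0) = 24.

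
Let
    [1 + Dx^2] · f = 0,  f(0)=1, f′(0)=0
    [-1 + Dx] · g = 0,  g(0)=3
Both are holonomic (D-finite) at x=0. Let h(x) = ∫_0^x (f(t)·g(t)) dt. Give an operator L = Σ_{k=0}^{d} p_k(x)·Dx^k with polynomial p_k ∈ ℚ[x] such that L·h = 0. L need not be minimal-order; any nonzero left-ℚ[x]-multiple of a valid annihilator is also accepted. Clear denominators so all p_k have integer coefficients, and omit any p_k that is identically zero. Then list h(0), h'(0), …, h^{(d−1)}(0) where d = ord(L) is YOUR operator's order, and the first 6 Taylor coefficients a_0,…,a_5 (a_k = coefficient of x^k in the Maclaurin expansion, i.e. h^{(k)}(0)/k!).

f: a_k = 1, 0, -1/2, 0, 1/24, 0, …
g: a_k = 3, 3, 3/2, 1/2, 1/8, 1/40, …
Sym-product of L_f,L_g gives L₀ (≤ ord 2).
Integrate: L := L₀·Dx.
L = 2·Dx - 2·Dx^2 + Dx^3  (order 3).
h: a_k = 0, 3, 3/2, 0, -1/4, -1/10, …
ICs: h(0) = 0, h′(0) = 3, h′′(0) = 3.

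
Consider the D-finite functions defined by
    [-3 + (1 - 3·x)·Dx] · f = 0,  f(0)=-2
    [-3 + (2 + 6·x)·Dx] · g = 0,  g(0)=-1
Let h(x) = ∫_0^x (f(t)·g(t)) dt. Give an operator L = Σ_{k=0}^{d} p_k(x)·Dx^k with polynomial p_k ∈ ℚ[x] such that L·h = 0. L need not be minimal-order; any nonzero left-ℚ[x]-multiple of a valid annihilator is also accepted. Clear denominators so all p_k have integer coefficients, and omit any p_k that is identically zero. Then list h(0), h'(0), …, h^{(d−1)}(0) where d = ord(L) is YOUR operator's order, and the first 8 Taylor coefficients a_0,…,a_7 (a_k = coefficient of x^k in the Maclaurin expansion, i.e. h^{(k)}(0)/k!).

f: a_k = -2, -6, -18, -54, -162, -486, -1458, -4374, …
g: a_k = -1, -3/2, 9/8, -27/16, 405/128, -1701/256, 15309/1024, -72171/2048, …
Sym-product of L_f,L_g gives L₀ (≤ ord 1).
Integrate: L := L₀·Dx.
L = (9 + 9·x)·Dx + (-2 + 18·x^2)·Dx^2  (order 2).
h: a_k = 0, 2, 9/2, 33/4, 621/32, 14499/320, 29565/256, 1049031/3584, …
ICs: h(0) = 0, h′(0) = 2.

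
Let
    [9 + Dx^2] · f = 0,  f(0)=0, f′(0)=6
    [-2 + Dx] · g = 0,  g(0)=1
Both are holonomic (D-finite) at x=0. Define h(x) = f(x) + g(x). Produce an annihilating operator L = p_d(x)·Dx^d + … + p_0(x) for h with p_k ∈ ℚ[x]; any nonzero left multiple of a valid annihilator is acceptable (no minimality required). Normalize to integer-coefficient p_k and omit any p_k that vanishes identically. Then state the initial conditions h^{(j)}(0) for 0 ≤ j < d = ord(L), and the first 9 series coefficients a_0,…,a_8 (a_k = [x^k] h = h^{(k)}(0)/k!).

L = -18 + 9·Dx - 2·Dx^2 + Dx^3  (order 3).
h: a_k = 1, 8, 2, -23/3, 2/3, 259/60, 4/45, -2123/2520, 2/315, …
ICs: h(0) = 1, h′(0) = 8, h′′(0) = 4.

f: a_k = 0, 6, 0, -9, 0, 81/20, 0, -243/280, 0, …
g: a_k = 1, 2, 2, 4/3, 2/3, 4/15, 4/45, 8/315, 2/315, …
L₀ := lclm(L_f,L_g); ord L₀ ≤ 2+1.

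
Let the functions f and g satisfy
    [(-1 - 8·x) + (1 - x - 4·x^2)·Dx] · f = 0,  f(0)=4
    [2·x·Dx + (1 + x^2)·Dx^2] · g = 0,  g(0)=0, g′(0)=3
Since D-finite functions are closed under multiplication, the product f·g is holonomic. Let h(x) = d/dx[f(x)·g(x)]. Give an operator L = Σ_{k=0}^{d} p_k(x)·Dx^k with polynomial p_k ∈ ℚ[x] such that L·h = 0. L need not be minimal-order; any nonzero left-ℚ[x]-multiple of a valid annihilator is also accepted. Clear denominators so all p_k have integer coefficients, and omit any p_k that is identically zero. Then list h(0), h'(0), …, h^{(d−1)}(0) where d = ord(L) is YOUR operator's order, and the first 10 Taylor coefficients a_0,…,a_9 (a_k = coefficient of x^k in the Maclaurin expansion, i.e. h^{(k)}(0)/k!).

L = (86 + 318·x^2 + 96·x^3 + 576·x^4) + (13 + 106·x + 57·x^2 + 334·x^3 + 96·x^4 + 384·x^5)·Dx + (-4 + 3·x + x^2 + 19·x^3 + 53·x^4 + 16·x^5 + 48·x^6)·Dx^2  (order 2).
h: a_k = 12, 24, 168, 416, 1652, 22392/5, 14464, 1414528/35, 4195284/35, 7040440/21, …
ICs: h(0) = 12, h′(0) = 24.

f: a_k = 4, 4, 20, 36, 116, 260, 724, 1764, 4660, 11716, …
g: a_k = 0, 3, 0, -1, 0, 3/5, 0, -3/7, 0, 1/3, …
L₀ := L_f ⊗_s L_g (sym. prod.), ord ≤ 2.
Derive L from L₀ (diff closure).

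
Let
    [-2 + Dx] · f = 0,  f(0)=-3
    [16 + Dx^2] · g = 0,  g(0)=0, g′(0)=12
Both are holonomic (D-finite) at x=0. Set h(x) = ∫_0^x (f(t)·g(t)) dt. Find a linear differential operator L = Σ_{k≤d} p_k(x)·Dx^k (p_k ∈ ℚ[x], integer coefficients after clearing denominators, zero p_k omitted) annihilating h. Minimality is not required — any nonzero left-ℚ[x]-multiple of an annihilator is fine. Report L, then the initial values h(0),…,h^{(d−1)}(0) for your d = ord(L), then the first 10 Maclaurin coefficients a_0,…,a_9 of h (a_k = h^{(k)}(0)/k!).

f: a_k = -3, -6, -6, -4, -2, -4/5, -4/15, -8/105, -2/105, -4/945, …
g: a_k = 0, 12, 0, -32, 0, 128/5, 0, -1024/105, 0, 2048/945, …
L₀ := L_f ⊗_s L_g (sym. prod.), ord ≤ 2.
h=∫₀ˣh₀: take L = L₀·Dx.
L = 20·Dx - 4·Dx^2 + Dx^3  (order 3).
h: a_k = 0, 0, -18, -24, 6, 144/5, 76/5, -176/35, -278/35, -32/15, …
ICs: h(0) = 0, h′(0) = 0, h′′(0) = -36.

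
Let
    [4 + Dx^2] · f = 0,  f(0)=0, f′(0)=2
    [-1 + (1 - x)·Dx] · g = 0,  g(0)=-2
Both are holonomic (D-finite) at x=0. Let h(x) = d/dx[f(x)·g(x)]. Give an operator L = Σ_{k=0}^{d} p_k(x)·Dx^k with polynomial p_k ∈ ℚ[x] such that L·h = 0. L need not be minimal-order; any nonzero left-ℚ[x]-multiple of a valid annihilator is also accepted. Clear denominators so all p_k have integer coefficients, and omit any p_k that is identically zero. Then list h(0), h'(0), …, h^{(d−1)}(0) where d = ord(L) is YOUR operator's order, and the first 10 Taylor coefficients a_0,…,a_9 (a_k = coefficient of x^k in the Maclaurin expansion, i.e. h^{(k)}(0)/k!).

f: a_k = 0, 2, 0, -4/3, 0, 4/15, 0, -8/315, 0, 4/2835, …
g: a_k = -2, -2, -2, -2, -2, -2, -2, -2, -2, -2, …
Product ⇒ symmetric product L₀, ord ≤ 2.
h₀' ⇒ L via d/dx closure of L₀.
L = (2 - 8·x + 4·x^2) + (-2 + 2·x)·Dx + (1 - 2·x + x^2)·Dx^2  (order 2).
h: a_k = -4, -8, -4, -16/3, -28/3, -56/5, -572/45, -4576/315, -5156/315, -10312/567, …
ICs: h(0) = -4, h′(0) = -8.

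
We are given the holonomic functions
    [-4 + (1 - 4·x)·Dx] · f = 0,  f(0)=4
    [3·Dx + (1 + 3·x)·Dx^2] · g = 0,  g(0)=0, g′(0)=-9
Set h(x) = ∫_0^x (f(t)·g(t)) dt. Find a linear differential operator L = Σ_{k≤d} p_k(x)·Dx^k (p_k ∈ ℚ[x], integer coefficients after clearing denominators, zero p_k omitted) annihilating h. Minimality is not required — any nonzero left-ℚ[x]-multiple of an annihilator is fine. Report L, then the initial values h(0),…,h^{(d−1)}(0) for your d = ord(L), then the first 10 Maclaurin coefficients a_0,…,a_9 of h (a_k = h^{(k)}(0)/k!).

f: a_k = 4, 16, 64, 256, 1024, 4096, 16384, 65536, 262144, 1048576, …
g: a_k = 0, -9, 27/2, -27, 243/4, -729/5, 729/2, -6561/7, 19683/8, -6561, …
h₀=f·g: eliminate ⇒ L₀, order ≤ 1·2.
Integrate: L := L₀·Dx.
L = 12·Dx + (5 + 36·x)·Dx^2 + (-1 + x + 12·x^2)·Dx^3  (order 3).
h: a_k = 0, 0, -18, -30, -117, -1629/5, -5916/5, -19242/5, -975663/70, -3392479/70, …
ICs: h(0) = 0, h′(0) = 0, h′′(0) = -36.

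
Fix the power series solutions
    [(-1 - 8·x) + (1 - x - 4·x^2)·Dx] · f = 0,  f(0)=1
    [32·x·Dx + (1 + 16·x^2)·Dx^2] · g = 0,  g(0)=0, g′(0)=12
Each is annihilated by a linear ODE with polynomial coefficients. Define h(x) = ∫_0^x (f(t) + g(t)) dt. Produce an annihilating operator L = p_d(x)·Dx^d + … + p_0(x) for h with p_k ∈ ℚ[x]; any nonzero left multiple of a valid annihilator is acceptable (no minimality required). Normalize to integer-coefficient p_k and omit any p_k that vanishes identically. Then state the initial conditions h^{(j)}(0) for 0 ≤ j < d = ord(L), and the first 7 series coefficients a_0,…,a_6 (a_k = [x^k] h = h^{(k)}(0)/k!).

L = (-160 + 640·x + 14848·x^2 + 36864·x^3 + 178176·x^4 + 98304·x^6)·Dx^2 + (43 + 336·x + 16·x^2 + 3072·x^3 + 35072·x^4 + 124928·x^5 + 12288·x^6 + 98304·x^7)·Dx^3 + (-5 - 23·x - 272·x^2 - 16·x^3 - 2368·x^4 + 5888·x^5 + 12288·x^6 + 4096·x^7 + 16384·x^8)·Dx^4  (order 4).
h: a_k = 0, 1, 13/2, 5/3, -55/4, 29/5, 3397/30, …
ICs: h(0) = 0, h′(0) = 1, h′′(0) = 13, h′′′(0) = 10.

f: a_k = 1, 1, 5, 9, 29, 65, 181, …
g: a_k = 0, 12, 0, -64, 0, 3072/5, 0, …
Weyl lclm of L_f,L_g ⇒ L₀ (ord ≤ 3).
∫: right-multiply L₀ by Dx.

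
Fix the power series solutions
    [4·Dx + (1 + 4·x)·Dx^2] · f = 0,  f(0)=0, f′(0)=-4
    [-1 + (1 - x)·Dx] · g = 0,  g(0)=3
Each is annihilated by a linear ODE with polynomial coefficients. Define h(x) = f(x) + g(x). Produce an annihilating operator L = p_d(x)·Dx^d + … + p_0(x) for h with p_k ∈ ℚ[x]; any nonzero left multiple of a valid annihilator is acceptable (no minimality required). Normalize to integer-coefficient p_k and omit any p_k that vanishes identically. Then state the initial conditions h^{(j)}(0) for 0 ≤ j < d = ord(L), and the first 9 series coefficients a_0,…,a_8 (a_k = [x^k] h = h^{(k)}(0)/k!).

L = (-44 - 16·x)·Dx + (13 - 56·x - 32·x^2)·Dx^2 + (3 + 11·x - 6·x^2 - 8·x^3)·Dx^3  (order 3).
h: a_k = 3, -1, 11, -55/3, 67, -1009/5, 2057/3, -16363/7, 8195, …
ICs: h(0) = 3, h′(0) = -1, h′′(0) = 22.

f: a_k = 0, -4, 8, -64/3, 64, -1024/5, 2048/3, -16384/7, 8192, …
g: a_k = 3, 3, 3, 3, 3, 3, 3, 3, 3, …
h₀=f+g: left-lcm gives L₀, ord ≤ 3.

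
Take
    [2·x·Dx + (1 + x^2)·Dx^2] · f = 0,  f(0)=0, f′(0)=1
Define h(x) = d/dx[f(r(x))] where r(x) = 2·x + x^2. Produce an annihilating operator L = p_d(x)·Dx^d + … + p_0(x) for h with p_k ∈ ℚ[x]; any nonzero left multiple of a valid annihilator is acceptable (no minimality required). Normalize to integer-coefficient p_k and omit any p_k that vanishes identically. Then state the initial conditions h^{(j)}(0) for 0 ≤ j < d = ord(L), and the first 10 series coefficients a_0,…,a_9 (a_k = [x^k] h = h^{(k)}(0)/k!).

L = (-1 + 8·x + 16·x^2 + 12·x^3 + 3·x^4) + (1 + x + 4·x^2 + 8·x^3 + 5·x^4 + x^5)·Dx  (order 1).
h: a_k = 2, 2, -8, -16, 22, 94, -16, -448, -334, 1762, …
ICs: h(0) = 2.

f: a_k = 0, 1, 0, -1/3, 0, 1/5, 0, -1/7, 0, 1/9, …
f∘r: x↦r, Dx↦Dx/r' in L_f ⇒ L₀.
Differentiate: ansatz ord ≤ ord L₀ ⇒ L.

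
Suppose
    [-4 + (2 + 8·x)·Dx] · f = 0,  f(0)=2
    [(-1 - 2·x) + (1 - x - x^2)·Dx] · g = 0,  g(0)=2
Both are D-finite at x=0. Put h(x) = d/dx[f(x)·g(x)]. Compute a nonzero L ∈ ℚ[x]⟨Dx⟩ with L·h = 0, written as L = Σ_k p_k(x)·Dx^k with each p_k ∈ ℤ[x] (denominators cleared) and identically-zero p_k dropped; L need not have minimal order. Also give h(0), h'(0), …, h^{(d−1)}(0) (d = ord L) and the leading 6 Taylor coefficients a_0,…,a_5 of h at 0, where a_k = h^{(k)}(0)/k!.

L = (4 + 66·x + 126·x^2 + 80·x^3 + 60·x^4) + (-3 - 13·x - 3·x^2 + 14·x^3 + 46·x^4 + 24·x^5)·Dx  (order 1).
h: a_k = 12, 16, 108, 16, 760, -1080, …
ICs: h(0) = 12.

f: a_k = 2, 4, -4, 8, -20, 56, …
g: a_k = 2, 2, 4, 6, 10, 16, …
Sym-product of L_f,L_g gives L₀ (≤ ord 1).
Derive L from L₀ (diff closure).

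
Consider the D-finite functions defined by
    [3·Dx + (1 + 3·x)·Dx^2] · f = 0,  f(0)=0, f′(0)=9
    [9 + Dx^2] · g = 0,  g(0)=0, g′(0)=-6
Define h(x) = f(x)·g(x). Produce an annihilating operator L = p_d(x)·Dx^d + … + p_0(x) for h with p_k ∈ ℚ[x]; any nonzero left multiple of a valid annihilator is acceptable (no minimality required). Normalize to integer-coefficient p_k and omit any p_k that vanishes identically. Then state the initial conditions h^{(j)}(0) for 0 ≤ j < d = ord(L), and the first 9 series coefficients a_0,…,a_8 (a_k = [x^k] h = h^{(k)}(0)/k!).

f: a_k = 0, 9, -27/2, 27, -243/4, 729/5, -729/2, 6561/7, -19683/8, …
g: a_k = 0, -6, 0, 9, 0, -81/20, 0, 243/280, 0, …
Sym-product of L_f,L_g gives L₀ (≤ ord 4).
L = (-81 + 486·x + 4617·x^2 + 11664·x^3 + 8748·x^4) + (36 + 540·x + 1944·x^2 + 1944·x^3)·Dx + (180·x + 1134·x^2 + 2592·x^3 + 1944·x^4)·Dx^2 + (4 + 60·x + 216·x^2 + 216·x^3)·Dx^3 + (1 + 14·x + 69·x^2 + 144·x^3 + 108·x^4)·Dx^4  (order 4).
h: a_k = 0, 0, -54, 81, -81, 243, -2673/4, 67797/40, -247131/56, …
ICs: h(0) = 0, h′(0) = 0, h′′(0) = -108, h′′′(0) = 486.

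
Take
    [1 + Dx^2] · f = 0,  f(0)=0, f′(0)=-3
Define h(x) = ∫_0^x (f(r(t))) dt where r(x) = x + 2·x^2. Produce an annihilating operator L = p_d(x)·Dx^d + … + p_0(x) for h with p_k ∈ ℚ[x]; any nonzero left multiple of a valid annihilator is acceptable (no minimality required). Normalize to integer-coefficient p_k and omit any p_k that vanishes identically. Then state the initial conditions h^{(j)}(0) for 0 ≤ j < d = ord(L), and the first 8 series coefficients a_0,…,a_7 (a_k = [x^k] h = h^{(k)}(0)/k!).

f: a_k = 0, -3, 0, 1/2, 0, -1/40, 0, 1/1680, …
f∘r: x↦r, Dx↦Dx/r' in L_f ⇒ L₀.
h=∫h₀ ⇒ L = L₀·Dx.
L = (1 + 12·x + 48·x^2 + 64·x^3)·Dx - 4·Dx^2 + (1 + 4·x)·Dx^3  (order 3).
h: a_k = 0, 0, -3/2, -2, 1/8, 3/5, 239/240, 15/28, …
ICs: h(0) = 0, h′(0) = 0, h′′(0) = -3.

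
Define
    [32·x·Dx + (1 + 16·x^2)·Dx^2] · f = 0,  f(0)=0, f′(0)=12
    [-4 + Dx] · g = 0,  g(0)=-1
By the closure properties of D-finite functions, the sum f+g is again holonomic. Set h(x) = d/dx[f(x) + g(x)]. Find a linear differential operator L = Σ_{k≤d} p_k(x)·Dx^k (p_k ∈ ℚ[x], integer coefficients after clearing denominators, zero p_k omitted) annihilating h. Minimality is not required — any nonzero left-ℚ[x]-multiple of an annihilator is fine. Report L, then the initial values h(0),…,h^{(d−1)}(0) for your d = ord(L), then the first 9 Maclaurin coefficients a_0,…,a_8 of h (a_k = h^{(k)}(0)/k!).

f: a_k = 0, 12, 0, -64, 0, 3072/5, 0, -49152/7, 0, …
g: a_k = -1, -4, -8, -32/3, -32/3, -128/15, -256/45, -1024/315, -512/315, …
Sum ⇒ L₀ = lclm(L_f,L_g) in ℚ(x)⟨Dx⟩.
h=h₀': d/dx-closure on L₀ ⇒ L.
L = (32 - 256·x - 512·x^2) + (-12 + 48·x + 64·x^2 - 256·x^3)·Dx + (1 + 4·x + 16·x^2 + 64·x^3)·Dx^2  (order 2).
h: a_k = 8, -16, -224, -128/3, 9088/3, -512/15, -2212864/45, -4096/315, 247724032/315, …
ICs: h(0) = 8, h′(0) = -16.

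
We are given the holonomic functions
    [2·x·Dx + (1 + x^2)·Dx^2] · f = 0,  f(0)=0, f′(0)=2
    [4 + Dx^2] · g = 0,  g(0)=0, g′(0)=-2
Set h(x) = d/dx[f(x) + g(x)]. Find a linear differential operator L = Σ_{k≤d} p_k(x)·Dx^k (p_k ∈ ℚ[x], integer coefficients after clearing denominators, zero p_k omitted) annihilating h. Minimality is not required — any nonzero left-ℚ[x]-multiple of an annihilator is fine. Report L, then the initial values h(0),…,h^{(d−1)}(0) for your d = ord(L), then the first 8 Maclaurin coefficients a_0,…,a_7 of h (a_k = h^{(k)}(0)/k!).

L = (-32·x + 80·x^3 + 16·x^5) + (4 + 32·x^2 + 36·x^4 + 8·x^6)·Dx + (-8·x + 20·x^3 + 4·x^5)·Dx^2 + (1 + 8·x^2 + 9·x^4 + 2·x^6)·Dx^3  (order 3).
h: a_k = 0, 0, 2, 0, 2/3, 0, -82/45, 0, …
ICs: h(0) = 0, h′(0) = 0, h′′(0) = 4.

f: a_k = 0, 2, 0, -2/3, 0, 2/5, 0, -2/7, …
g: a_k = 0, -2, 0, 4/3, 0, -4/15, 0, 8/315, …
Weyl lclm of L_f,L_g ⇒ L₀ (ord ≤ 4).
h=h₀': d/dx-closure on L₀ ⇒ L.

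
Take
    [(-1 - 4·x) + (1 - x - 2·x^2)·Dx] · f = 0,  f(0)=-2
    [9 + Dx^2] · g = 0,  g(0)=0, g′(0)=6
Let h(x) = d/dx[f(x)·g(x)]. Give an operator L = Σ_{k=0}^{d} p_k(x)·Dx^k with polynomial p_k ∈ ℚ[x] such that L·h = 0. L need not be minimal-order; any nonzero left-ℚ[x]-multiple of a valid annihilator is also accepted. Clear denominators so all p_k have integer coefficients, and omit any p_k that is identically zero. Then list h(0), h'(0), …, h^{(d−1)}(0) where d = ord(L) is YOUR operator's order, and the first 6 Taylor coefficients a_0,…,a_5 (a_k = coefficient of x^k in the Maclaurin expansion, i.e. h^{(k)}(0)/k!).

L = (-33 - 162·x - 243·x^2 + 324·x^3 + 324·x^4) + (-6 - 6·x + 108·x^2 + 144·x^3)·Dx + (5 - 14·x - 19·x^2 + 36·x^3 + 36·x^4)·Dx^2  (order 2).
h: a_k = -12, -24, -54, -168, -861/2, -5103/5, …
ICs: h(0) = -12, h′(0) = -24.

f: a_k = -2, -2, -6, -10, -22, -42, …
g: a_k = 0, 6, 0, -9, 0, 81/20, …
Product ⇒ symmetric product L₀, ord ≤ 2.
h₀' ⇒ L via d/dx closure of L₀.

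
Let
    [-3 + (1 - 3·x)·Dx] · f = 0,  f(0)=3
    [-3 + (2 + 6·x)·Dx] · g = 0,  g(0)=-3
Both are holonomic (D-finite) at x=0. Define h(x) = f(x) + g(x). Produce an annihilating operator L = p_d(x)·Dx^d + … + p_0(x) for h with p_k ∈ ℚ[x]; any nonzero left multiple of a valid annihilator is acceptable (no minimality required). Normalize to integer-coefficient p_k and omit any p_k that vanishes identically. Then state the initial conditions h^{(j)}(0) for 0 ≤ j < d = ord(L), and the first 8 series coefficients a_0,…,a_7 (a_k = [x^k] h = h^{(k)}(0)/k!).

L = (-45 - 81·x) + (27 + 126·x + 243·x^2)·Dx + (-2 - 18·x + 18·x^2 + 162·x^3)·Dx^2  (order 2).
h: a_k = 0, 9/2, 243/8, 1215/16, 32319/128, 181521/256, 2285415/1024, 13220415/2048, …
ICs: h(0) = 0, h′(0) = 9/2.

f: a_k = 3, 9, 27, 81, 243, 729, 2187, 6561, …
g: a_k = -3, -9/2, 27/8, -81/16, 1215/128, -5103/256, 45927/1024, -216513/2048, …
h₀=f+g: left-lcm gives L₀, ord ≤ 2.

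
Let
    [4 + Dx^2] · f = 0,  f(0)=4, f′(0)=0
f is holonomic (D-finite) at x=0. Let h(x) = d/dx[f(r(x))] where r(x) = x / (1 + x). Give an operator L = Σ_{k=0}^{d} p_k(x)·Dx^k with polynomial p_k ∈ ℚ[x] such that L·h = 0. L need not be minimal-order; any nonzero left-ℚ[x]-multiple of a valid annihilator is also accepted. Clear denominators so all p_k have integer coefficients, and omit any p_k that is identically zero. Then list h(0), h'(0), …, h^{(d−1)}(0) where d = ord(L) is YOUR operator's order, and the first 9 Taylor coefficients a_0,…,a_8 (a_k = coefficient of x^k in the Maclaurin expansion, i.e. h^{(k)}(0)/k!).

f: a_k = 4, 0, -8, 0, 8/3, 0, -16/45, 0, 8/315, …
h₀=f(r): pull back L_f along r ⇒ L₀.
Differentiate: ansatz ord ≤ ord L₀ ⇒ L.
L = (10 + 12·x + 6·x^2) + (6 + 18·x + 18·x^2 + 6·x^3)·Dx + (1 + 4·x + 6·x^2 + 4·x^3 + x^4)·Dx^2  (order 2).
h: a_k = 0, -16, 48, -256/3, 320/3, -1232/15, -112/5, 75328/315, -20672/35, …
ICs: h(0) = 0, h′(0) = -16.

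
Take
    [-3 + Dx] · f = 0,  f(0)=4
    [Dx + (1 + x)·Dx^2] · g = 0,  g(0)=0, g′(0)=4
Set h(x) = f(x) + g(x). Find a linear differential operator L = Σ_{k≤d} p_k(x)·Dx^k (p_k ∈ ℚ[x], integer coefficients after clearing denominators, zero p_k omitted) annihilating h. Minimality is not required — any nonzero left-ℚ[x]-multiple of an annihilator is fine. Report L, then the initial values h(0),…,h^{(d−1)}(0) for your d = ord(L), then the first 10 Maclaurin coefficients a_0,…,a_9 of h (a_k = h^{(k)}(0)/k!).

L = (-15 - 9·x)·Dx + (-7 - 18·x - 9·x^2)·Dx^2 + (4 + 7·x + 3·x^2)·Dx^3  (order 3).
h: a_k = 4, 16, 16, 58/3, 25/2, 89/10, 203/60, 323/140, 169/1120, 6667/10080, …
ICs: h(0) = 4, h′(0) = 16, h′′(0) = 32.

f: a_k = 4, 12, 18, 18, 27/2, 81/10, 81/20, 243/140, 729/1120, 243/1120, …
g: a_k = 0, 4, -2, 4/3, -1, 4/5, -2/3, 4/7, -1/2, 4/9, …
L₀ := lclm(L_f,L_g); ord L₀ ≤ 1+2.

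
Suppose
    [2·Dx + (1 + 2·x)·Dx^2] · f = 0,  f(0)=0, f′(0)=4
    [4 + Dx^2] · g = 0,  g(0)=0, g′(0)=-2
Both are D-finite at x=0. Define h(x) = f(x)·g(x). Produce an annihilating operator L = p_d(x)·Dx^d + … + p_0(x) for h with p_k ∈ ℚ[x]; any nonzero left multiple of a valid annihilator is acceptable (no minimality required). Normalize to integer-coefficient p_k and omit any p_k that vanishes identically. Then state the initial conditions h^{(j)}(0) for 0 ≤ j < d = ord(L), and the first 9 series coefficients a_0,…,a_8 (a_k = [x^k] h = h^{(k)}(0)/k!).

f: a_k = 0, 4, -4, 16/3, -8, 64/5, -64/3, 256/7, -64, …
g: a_k = 0, -2, 0, 4/3, 0, -4/15, 0, 8/315, 0, …
f·g: L₀ = L_f ⊗_s L_g, ord ≤ 2·2.
L = (-48 + 192·x + 1216·x^2 + 2048·x^3 + 1024·x^4) + (32 + 320·x + 768·x^2 + 512·x^3)·Dx + (160·x + 672·x^2 + 1024·x^3 + 512·x^4)·Dx^2 + (8 + 80·x + 192·x^2 + 128·x^3)·Dx^3 + (3 + 28·x + 92·x^2 + 128·x^3 + 64·x^4)·Dx^4  (order 4).
h: a_k = 0, 0, -8, 8, -16/3, 32/3, -176/9, 496/15, -3616/63, …
ICs: h(0) = 0, h′(0) = 0, h′′(0) = -16, h′′′(0) = 48.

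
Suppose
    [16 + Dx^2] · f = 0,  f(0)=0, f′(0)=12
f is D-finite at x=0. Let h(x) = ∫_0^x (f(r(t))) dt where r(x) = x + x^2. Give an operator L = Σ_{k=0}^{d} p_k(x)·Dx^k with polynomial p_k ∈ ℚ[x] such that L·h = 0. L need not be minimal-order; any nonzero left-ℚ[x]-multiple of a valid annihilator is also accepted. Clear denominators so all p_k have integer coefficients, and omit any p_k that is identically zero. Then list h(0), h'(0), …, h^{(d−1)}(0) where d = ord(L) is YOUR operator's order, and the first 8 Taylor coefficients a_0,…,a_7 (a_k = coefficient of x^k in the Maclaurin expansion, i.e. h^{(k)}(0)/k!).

f: a_k = 0, 12, 0, -32, 0, 128/5, 0, -1024/105, …
Change of var in L_f (x↦r) gives L₀.
∫: right-multiply L₀ by Dx.
L = (16 + 96·x + 192·x^2 + 128·x^3)·Dx - 2·Dx^2 + (1 + 2·x)·Dx^3  (order 3).
h: a_k = 0, 0, 6, 4, -8, -96/5, -176/15, 96/7, …
ICs: h(0) = 0, h′(0) = 0, h′′(0) = 12.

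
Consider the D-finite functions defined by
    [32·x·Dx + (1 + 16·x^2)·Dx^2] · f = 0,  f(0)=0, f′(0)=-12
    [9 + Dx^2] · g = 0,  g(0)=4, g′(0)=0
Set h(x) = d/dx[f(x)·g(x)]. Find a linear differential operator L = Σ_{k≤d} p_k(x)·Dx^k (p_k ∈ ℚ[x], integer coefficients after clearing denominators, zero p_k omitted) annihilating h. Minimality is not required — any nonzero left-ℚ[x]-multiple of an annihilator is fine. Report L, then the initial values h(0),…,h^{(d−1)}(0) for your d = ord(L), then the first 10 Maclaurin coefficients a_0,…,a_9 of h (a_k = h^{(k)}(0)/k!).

f: a_k = 0, -12, 0, 64, 0, -3072/5, 0, 49152/7, 0, -262144/3, …
g: a_k = 4, 0, -18, 0, 27/2, 0, -81/20, 0, 729/1120, 0, …
Sym-product of L_f,L_g gives L₀ (≤ ord 4).
h₀' ⇒ L via d/dx closure of L₀.
L = (2922993 + 113986656·x^2 + 3239661312·x^4 + 5952061440·x^6 + 4156489728·x^8 - 7644119040·x^10 + 110075314176·x^12) + (1760832·x + 128480256·x^3 + 1888911360·x^5 + 5308416000·x^7 + 15288238080·x^9 + 48922361856·x^11)·Dx + (341202 + 13887168·x^2 + 389230080·x^4 + 940474368·x^6 + 1603141632·x^8 + 3737124864·x^10 + 24461180928·x^12)·Dx^2 + (195648·x + 14275584·x^3 + 209879040·x^5 + 589824000·x^7 + 1698693120·x^9 + 5435817984·x^11)·Dx^3 + (1825 + 135776·x^2 + 3251968·x^4 + 31014912·x^6 + 126812160·x^8 + 509607936·x^10 + 1358954496·x^12)·Dx^4  (order 4).
h: a_k = -48, 0, 1416, 0, -18858, 0, 1402053/5, 0, -244176711/56, 0, …
ICs: h(0) = -48, h′(0) = 0, h′′(0) = 2832, h′′′(0) = 0.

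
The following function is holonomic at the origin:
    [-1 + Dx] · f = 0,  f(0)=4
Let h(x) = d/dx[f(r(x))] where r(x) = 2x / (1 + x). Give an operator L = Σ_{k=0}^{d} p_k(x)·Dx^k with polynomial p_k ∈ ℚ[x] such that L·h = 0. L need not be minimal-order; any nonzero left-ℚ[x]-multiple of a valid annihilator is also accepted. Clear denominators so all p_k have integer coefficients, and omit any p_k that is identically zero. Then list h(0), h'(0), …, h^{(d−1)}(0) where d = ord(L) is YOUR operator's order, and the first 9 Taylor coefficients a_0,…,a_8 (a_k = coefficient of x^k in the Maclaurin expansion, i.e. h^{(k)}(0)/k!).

L = -2·x + (-1 - 2·x - x^2)·Dx  (order 1).
h: a_k = 8, 0, -8, 32/3, -8, 32/15, 40/9, -1024/105, 568/45, …
ICs: h(0) = 8.

f: a_k = 4, 4, 2, 2/3, 1/6, 1/30, 1/180, 1/1260, 1/10080, …
Change of var in L_f (x↦r) gives L₀.
Differentiate: ansatz ord ≤ ord L₀ ⇒ L.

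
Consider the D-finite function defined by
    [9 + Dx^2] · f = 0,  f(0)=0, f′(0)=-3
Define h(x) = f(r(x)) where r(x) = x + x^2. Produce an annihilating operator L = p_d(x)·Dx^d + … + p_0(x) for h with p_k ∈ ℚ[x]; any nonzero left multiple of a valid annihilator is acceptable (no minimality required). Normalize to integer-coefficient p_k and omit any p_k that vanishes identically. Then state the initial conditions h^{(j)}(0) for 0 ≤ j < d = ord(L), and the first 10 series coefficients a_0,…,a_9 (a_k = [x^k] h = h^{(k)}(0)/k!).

L = (9 + 54·x + 108·x^2 + 72·x^3) - 2·Dx + (1 + 2·x)·Dx^2  (order 2).
h: a_k = 0, -3, -3, 9/2, 27/2, 459/40, -45/8, -11097/560, -1377/80, -4779/4480, …
ICs: h(0) = 0, h′(0) = -3.

f: a_k = 0, -3, 0, 9/2, 0, -81/40, 0, 243/560, 0, -243/4480, …
f∘r: x↦r, Dx↦Dx/r' in L_f ⇒ L₀.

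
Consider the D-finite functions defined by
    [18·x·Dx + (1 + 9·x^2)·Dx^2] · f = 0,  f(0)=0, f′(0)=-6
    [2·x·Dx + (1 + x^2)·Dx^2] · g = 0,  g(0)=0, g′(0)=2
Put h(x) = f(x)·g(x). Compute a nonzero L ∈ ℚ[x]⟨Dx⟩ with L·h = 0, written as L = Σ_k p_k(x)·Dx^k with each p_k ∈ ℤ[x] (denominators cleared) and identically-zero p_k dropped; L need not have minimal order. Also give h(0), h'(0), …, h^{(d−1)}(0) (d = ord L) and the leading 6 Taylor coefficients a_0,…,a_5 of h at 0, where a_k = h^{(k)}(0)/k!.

f: a_k = 0, -6, 0, 18, 0, -486/5, …
g: a_k = 0, 2, 0, -2/3, 0, 2/5, …
h₀=f·g: eliminate ⇒ L₀, order ≤ 2·2.
L = (-216·x - 3600·x^3 - 5184·x^5 + 6480·x^7 + 17496·x^9)·Dx + (-40 - 1452·x^2 - 6480·x^4 - 4536·x^6 + 22680·x^8 + 26244·x^10)·Dx^2 + (-80·x - 980·x^3 - 2160·x^5 + 2952·x^7 + 12960·x^9 + 8748·x^11)·Dx^3 + (-1 - 20·x^2 - 109·x^4 + 981·x^8 + 1620·x^10 + 729·x^12)·Dx^4  (order 4).
h: a_k = 0, 0, -12, 0, 40, 0, …
ICs: h(0) = 0, h′(0) = 0, h′′(0) = -24, h′′′(0) = 0.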